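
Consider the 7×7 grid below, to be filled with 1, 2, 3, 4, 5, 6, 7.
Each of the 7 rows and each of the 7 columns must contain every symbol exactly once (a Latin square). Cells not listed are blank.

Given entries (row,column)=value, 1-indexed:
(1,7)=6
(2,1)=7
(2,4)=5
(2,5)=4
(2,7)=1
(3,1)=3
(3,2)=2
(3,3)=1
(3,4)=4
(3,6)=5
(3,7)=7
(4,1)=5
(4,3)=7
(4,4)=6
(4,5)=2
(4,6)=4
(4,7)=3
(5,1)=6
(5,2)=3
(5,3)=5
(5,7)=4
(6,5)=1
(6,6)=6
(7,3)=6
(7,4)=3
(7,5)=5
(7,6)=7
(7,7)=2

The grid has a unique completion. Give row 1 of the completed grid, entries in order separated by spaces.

Row 2, column 2: row 2 has {1, 4, 5, 7} and column 2 has {2, 3}, leaving only 6.
Row 3, column 5: row 3 has {1, 2, 3, 4, 5, 7} and column 5 has {1, 2, 4, 5}, leaving only 6.
Row 4, column 2: row 4 has {2, 3, 4, 5, 6, 7} and column 2 has {2, 3, 6}, leaving only 1.
Row 5, column 5: row 5 has {3, 4, 5, 6} and column 5 has {1, 2, 4, 5, 6}, leaving only 7.
Row 1, column 5: row 1 has {6} and column 5 has {1, 2, 4, 5, 6, 7}, leaving only 3.
Row 6, column 7: row 6 has {1, 6} and column 7 has {1, 2, 3, 4, 6, 7}, leaving only 5.
Row 7, column 2: row 7 has {2, 3, 5, 6, 7} and column 2 has {1, 2, 3, 6}, leaving only 4.
Row 6, column 2: row 6 has {1, 5, 6} and column 2 has {1, 2, 3, 4, 6}, leaving only 7.
Row 1, column 2: row 1 has {3, 6} and column 2 has {1, 2, 3, 4, 6, 7}, leaving only 5.
Row 6, column 4: row 6 has {1, 5, 6, 7} and column 4 has {3, 4, 5, 6}, leaving only 2.
Row 5, column 4: row 5 has {3, 4, 5, 6, 7} and column 4 has {2, 3, 4, 5, 6}, leaving only 1.
Row 1, column 4: row 1 has {3, 5, 6} and column 4 has {1, 2, 3, 4, 5, 6}, leaving only 7.
Row 5, column 6: row 5 has {1, 3, 4, 5, 6, 7} and column 6 has {4, 5, 6, 7}, leaving only 2.
Row 1, column 6: row 1 has {3, 5, 6, 7} and column 6 has {2, 4, 5, 6, 7}, leaving only 1.
Row 2, column 6: row 2 has {1, 4, 5, 6, 7} and column 6 has {1, 2, 4, 5, 6, 7}, leaving only 3.
Row 2, column 3: row 2 has {1, 3, 4, 5, 6, 7} and column 3 has {1, 5, 6, 7}, leaving only 2.
Row 1, column 3: row 1 has {1, 3, 5, 6, 7} and column 3 has {1, 2, 5, 6, 7}, leaving only 4.
Row 1, column 1: row 1 has {1, 3, 4, 5, 6, 7} and column 1 has {3, 5, 6, 7}, leaving only 2.
So row 1 reads: 2 5 4 7 3 1 6.

2 5 4 7 3 1 6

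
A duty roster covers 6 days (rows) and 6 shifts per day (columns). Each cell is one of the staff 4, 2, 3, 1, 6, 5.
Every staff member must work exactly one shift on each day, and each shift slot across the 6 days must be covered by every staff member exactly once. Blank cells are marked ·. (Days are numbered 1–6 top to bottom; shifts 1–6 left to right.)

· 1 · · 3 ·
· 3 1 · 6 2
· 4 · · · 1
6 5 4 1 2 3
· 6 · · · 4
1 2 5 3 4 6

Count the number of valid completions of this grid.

Day 1, shift 1: eliminating its day and shift leaves {4, 2, 5}.
Day 1, shift 3: eliminating its day and shift leaves {2, 6}.
Day 1, shift 4: eliminating its day and shift leaves {4, 2, 6, 5}.
Day 1, shift 6: eliminating its day and shift leaves {5}.
Day 2, shift 1: eliminating its day and shift leaves {4, 5}.
Day 2, shift 4: eliminating its day and shift leaves {4, 5}.
Day 3, shift 1: eliminating its day and shift leaves {2, 3, 5}.
Day 3, shift 3: eliminating its day and shift leaves {2, 3, 6}.
Day 3, shift 4: eliminating its day and shift leaves {2, 6, 5}.
Day 3, shift 5: eliminating its day and shift leaves {5}.
Day 5, shift 1: eliminating its day and shift leaves {2, 3, 5}.
Day 5, shift 3: eliminating its day and shift leaves {2, 3}.
Day 5, shift 4: eliminating its day and shift leaves {2, 5}.
Day 5, shift 5: eliminating its day and shift leaves {1, 5}.
Enumerating the assignments across these blanks that avoid any day or shift repeat gives 4 completions.

4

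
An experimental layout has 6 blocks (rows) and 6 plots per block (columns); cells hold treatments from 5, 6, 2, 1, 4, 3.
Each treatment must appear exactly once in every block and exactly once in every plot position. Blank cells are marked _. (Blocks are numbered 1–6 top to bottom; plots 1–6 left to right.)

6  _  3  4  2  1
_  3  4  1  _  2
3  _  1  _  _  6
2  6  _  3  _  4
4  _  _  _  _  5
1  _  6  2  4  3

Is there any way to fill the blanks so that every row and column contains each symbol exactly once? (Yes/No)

No

Block 1, plot 2: block 1 has {6, 2, 1, 4, 3} and plot 2 has {6, 3}, so it must be 5.
Now block 6, plot 2: block 6 together with plot 2 already contain {5, 6, 2, 1, 4, 3} — every symbol — so nothing can go there. The grid has no valid completion.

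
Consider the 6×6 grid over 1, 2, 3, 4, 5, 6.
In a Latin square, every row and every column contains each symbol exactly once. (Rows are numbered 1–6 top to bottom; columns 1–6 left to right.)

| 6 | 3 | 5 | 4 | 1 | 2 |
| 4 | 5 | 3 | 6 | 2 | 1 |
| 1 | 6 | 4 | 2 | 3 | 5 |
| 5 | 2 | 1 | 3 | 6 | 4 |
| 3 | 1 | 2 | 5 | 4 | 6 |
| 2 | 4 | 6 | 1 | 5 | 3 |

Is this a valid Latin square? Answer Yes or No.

Yes

Each row is a permutation of the 6 symbols, and so is each column.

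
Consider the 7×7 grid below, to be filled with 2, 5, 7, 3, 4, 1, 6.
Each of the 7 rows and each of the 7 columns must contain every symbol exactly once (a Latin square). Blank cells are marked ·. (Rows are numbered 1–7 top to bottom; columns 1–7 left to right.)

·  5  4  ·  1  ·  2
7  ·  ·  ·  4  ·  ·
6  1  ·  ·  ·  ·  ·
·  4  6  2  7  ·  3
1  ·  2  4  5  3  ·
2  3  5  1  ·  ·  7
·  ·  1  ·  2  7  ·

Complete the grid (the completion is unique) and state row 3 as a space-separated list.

6 1 7 5 3 2 4

Row 3, column 5: row 3 has {1, 6} and column 5 has {2, 5, 7, 4, 1}, leaving only 3.
Row 3, column 3: row 3 has {3, 1, 6} and column 3 has {2, 5, 4, 1, 6}, leaving only 7.
Row 3, column 4: row 3 has {7, 3, 1, 6} and column 4 has {2, 4, 1}, leaving only 5.
Row 3, column 7: row 3 has {5, 7, 3, 1, 6} and column 7 has {2, 7, 3}, leaving only 4.
Row 3, column 6: row 3 has {5, 7, 3, 4, 1, 6} and column 6 has {7, 3}, leaving only 2.
So row 3 reads: 6 1 7 5 3 2 4.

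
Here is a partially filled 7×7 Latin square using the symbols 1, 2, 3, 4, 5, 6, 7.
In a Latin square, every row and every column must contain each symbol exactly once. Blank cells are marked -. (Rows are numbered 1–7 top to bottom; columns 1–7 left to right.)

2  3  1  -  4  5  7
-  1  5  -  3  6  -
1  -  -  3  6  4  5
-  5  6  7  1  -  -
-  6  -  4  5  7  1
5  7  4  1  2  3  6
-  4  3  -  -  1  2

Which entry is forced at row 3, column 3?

7

Row 1, column 4: row 1 has {1, 2, 3, 4, 5, 7} and column 4 has {1, 3, 4, 7}, leaving only 6.
Row 2, column 4: row 2 has {1, 3, 5, 6} and column 4 has {1, 3, 4, 6, 7}, leaving only 2.
Row 2, column 7: row 2 has {1, 2, 3, 5, 6} and column 7 has {1, 2, 5, 6, 7}, leaving only 4.
Row 2, column 1: row 2 has {1, 2, 3, 4, 5, 6} and column 1 has {1, 2, 5}, leaving only 7.
Row 3, column 2: row 3 has {1, 3, 4, 5, 6} and column 2 has {1, 3, 4, 5, 6, 7}, leaving only 2.
Row 3 already has {1, 2, 3, 4, 5, 6} and column 3 already has {1, 3, 4, 5, 6}, so row 3, column 3 must be 7.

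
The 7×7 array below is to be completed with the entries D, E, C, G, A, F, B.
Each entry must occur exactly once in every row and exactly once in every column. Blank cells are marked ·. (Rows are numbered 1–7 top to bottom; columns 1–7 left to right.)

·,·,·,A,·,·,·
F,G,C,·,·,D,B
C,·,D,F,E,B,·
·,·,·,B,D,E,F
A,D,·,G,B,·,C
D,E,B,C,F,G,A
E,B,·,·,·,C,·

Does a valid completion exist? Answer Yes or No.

No

Row 1, column 6: row 1 has {A} and column 6 has {D, E, C, G, B}, so it must be F.
Now row 5, column 6: row 5 together with column 6 already contain {D, E, C, G, A, F, B} — every symbol — so nothing can go there. The grid has no valid completion.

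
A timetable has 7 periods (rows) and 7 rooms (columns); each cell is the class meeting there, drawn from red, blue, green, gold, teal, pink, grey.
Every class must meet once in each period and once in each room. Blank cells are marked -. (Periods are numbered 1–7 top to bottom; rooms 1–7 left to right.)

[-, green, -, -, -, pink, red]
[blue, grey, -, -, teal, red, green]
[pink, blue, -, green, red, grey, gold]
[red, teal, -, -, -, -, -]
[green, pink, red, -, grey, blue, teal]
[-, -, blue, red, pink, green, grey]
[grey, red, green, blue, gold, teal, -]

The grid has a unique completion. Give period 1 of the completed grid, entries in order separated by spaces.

gold green grey teal blue pink red

Period 1, room 5: period 1 has {red, green, pink} and room 5 has {red, gold, teal, pink, grey}, leaving only blue.
Period 3, room 3: period 3 has {red, blue, green, gold, pink, grey} and room 3 has {red, blue, green}, leaving only teal.
Period 4, room 5: period 4 has {red, teal} and room 5 has {red, blue, gold, teal, pink, grey}, leaving only green.
Period 4, room 6: period 4 has {red, green, teal} and room 6 has {red, blue, green, teal, pink, grey}, leaving only gold.
Period 5, room 4: period 5 has {red, blue, green, teal, pink, grey} and room 4 has {red, blue, green}, leaving only gold.
Period 2, room 4: period 2 has {red, blue, green, teal, grey} and room 4 has {red, blue, green, gold}, leaving only pink.
Period 2, room 3: period 2 has {red, blue, green, teal, pink, grey} and room 3 has {red, blue, green, teal}, leaving only gold.
Period 1, room 3: period 1 has {red, blue, green, pink} and room 3 has {red, blue, green, gold, teal}, leaving only grey.
Period 1, room 4: period 1 has {red, blue, green, pink, grey} and room 4 has {red, blue, green, gold, pink}, leaving only teal.
Period 1, room 1: period 1 has {red, blue, green, teal, pink, grey} and room 1 has {red, blue, green, pink, grey}, leaving only gold.
So period 1 reads: gold green grey teal blue pink red.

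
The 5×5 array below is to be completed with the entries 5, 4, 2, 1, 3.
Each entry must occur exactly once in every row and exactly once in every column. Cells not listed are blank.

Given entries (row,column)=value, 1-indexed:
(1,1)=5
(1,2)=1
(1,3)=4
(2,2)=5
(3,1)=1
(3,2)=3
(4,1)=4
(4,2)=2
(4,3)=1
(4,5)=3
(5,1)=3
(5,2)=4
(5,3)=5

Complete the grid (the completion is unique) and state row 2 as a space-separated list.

Row 2, column 1: row 2 has {5} and column 1 has {5, 4, 1, 3}, leaving only 2.
Row 2, column 3: row 2 has {5, 2} and column 3 has {5, 4, 1}, leaving only 3.
Row 1, column 5: row 1 has {5, 4, 1} and column 5 has {3}, leaving only 2.
Row 1, column 4: row 1 has {5, 4, 2, 1} and column 4 has {}, leaving only 3.
Row 3, column 3: row 3 has {1, 3} and column 3 has {5, 4, 1, 3}, leaving only 2.
Row 4, column 4: row 4 has {4, 2, 1, 3} and column 4 has {3}, leaving only 5.
Row 3, column 4: row 3 has {2, 1, 3} and column 4 has {5, 3}, leaving only 4.
Row 2, column 4: row 2 has {5, 2, 3} and column 4 has {5, 4, 3}, leaving only 1.
Row 2, column 5: row 2 has {5, 2, 1, 3} and column 5 has {2, 3}, leaving only 4.
So row 2 reads: 2 5 3 1 4.

2 5 3 1 4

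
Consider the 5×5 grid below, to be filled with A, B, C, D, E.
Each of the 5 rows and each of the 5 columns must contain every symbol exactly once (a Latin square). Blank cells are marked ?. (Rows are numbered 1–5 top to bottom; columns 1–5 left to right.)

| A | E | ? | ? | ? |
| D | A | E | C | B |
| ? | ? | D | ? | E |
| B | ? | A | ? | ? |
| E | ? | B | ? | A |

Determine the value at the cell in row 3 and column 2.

B

Row 1, column 3: row 1 has {A, E} and column 3 has {A, B, D, E}, leaving only C.
Row 1, column 5: row 1 has {A, C, E} and column 5 has {A, B, E}, leaving only D.
Row 1, column 4: row 1 has {A, C, D, E} and column 4 has {C}, leaving only B.
Row 3, column 1: row 3 has {D, E} and column 1 has {A, B, D, E}, leaving only C.
Row 3 already has {C, D, E} and column 2 already has {A, E}, so row 3, column 2 must be B.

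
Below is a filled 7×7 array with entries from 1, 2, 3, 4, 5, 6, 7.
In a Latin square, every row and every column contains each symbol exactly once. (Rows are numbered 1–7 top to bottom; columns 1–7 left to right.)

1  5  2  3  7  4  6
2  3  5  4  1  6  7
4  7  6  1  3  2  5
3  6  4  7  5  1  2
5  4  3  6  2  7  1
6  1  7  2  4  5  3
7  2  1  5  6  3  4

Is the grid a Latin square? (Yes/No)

Yes

Each row is a permutation of the 7 symbols, and so is each column.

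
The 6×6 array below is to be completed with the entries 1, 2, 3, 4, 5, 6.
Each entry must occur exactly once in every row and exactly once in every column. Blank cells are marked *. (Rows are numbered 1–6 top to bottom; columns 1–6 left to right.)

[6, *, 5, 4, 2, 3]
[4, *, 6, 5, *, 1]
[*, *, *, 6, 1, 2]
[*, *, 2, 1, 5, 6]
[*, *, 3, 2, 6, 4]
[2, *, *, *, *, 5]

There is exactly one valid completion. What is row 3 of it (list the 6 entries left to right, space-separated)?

5 3 4 6 1 2

Row 3, column 3: row 3 has {1, 2, 6} and column 3 has {2, 3, 5, 6}, leaving only 4.
Row 1, column 2: row 1 has {2, 3, 4, 5, 6} and column 2 has {}, leaving only 1.
Row 2, column 5: row 2 has {1, 4, 5, 6} and column 5 has {1, 2, 5, 6}, leaving only 3.
Row 2, column 2: row 2 has {1, 3, 4, 5, 6} and column 2 has {1}, leaving only 2.
Row 4, column 1: row 4 has {1, 2, 5, 6} and column 1 has {2, 4, 6}, leaving only 3.
Row 3, column 1: row 3 has {1, 2, 4, 6} and column 1 has {2, 3, 4, 6}, leaving only 5.
Row 3, column 2: row 3 has {1, 2, 4, 5, 6} and column 2 has {1, 2}, leaving only 3.
So row 3 reads: 5 3 4 6 1 2.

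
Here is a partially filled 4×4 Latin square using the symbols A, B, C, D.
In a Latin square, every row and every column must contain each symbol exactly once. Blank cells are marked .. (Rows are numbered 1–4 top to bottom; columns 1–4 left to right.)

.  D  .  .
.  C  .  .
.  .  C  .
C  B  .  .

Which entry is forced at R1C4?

C

Row 3, column 2: row 3 has {C} and column 2 has {B, C, D}, leaving only A.
Row 1, column 4 is narrowed to {A, B, C}.
If it were A, then row 1, column 3 would be left with no valid symbol.
If it were B, then row 1, column 3 would be left with no valid symbol.
So row 1, column 4 must be C.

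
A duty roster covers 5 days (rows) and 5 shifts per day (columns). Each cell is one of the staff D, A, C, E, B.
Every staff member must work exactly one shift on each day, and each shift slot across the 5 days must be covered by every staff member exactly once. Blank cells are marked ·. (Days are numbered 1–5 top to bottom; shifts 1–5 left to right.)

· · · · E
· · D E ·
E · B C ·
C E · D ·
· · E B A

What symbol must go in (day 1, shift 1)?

Day 1, shift 4: day 1 has {E} and shift 4 has {D, C, E, B}, leaving only A.
Day 1, shift 3: day 1 has {A, E} and shift 3 has {D, E, B}, leaving only C.
Day 3, shift 5: day 3 has {C, E, B} and shift 5 has {A, E}, leaving only D.
Day 3, shift 2: day 3 has {D, C, E, B} and shift 2 has {E}, leaving only A.
Day 4, shift 3: day 4 has {D, C, E} and shift 3 has {D, C, E, B}, leaving only A.
Day 4, shift 5: day 4 has {D, A, C, E} and shift 5 has {D, A, E}, leaving only B.
Day 2, shift 5: day 2 has {D, E} and shift 5 has {D, A, E, B}, leaving only C.
Day 2, shift 2: day 2 has {D, C, E} and shift 2 has {A, E}, leaving only B.
Day 1, shift 2: day 1 has {A, C, E} and shift 2 has {A, E, B}, leaving only D.
Day 1 already has {D, A, C, E} and shift 1 already has {C, E}, so day 1, shift 1 must be B.

B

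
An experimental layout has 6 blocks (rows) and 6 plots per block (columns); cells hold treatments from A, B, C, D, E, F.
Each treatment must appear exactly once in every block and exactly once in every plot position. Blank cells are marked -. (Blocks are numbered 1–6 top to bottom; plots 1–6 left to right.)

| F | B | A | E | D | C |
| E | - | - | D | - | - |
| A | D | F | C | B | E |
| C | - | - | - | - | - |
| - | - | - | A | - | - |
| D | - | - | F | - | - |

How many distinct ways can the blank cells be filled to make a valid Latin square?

Block 2, plot 2: eliminating its block and plot leaves {A, C, F}.
Block 2, plot 3: eliminating its block and plot leaves {B, C}.
Block 2, plot 5: eliminating its block and plot leaves {A, C, F}.
Block 2, plot 6: eliminating its block and plot leaves {A, B, F}.
Block 4, plot 2: eliminating its block and plot leaves {A, E, F}.
Block 4, plot 3: eliminating its block and plot leaves {B, D, E}.
Block 4, plot 4: eliminating its block and plot leaves {B}.
Block 4, plot 5: eliminating its block and plot leaves {A, E, F}.
Block 4, plot 6: eliminating its block and plot leaves {A, B, D, F}.
Block 5, plot 1: eliminating its block and plot leaves {B}.
Block 5, plot 2: eliminating its block and plot leaves {C, E, F}.
Block 5, plot 3: eliminating its block and plot leaves {B, C, D, E}.
Block 5, plot 5: eliminating its block and plot leaves {C, E, F}.
Block 5, plot 6: eliminating its block and plot leaves {B, D, F}.
Block 6, plot 2: eliminating its block and plot leaves {A, C, E}.
Block 6, plot 3: eliminating its block and plot leaves {B, C, E}.
Block 6, plot 5: eliminating its block and plot leaves {A, C, E}.
Block 6, plot 6: eliminating its block and plot leaves {A, B}.
Enumerating the assignments across these blanks that avoid any block or plot repeat gives 20 completions.

20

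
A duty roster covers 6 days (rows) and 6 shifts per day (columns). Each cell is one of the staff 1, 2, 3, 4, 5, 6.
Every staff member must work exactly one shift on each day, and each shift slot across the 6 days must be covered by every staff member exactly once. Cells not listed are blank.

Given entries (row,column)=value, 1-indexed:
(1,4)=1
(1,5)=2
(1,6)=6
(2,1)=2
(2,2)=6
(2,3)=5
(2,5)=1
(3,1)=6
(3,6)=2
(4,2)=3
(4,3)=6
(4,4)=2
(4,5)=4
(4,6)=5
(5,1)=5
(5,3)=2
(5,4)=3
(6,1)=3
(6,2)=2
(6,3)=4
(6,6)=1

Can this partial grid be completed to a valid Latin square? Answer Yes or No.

Yes

No day or shift among the givens repeats a symbol, and propagating forced cells runs into no contradiction.
One valid completion exists (for instance, 4 5 3 1 2 6 / 2 6 5 4 1 3 / 6 4 1 5 3 2 / 1 3 6 2 4 5 / 5 1 2 3 6 4 / 3 2 4 6 5 1).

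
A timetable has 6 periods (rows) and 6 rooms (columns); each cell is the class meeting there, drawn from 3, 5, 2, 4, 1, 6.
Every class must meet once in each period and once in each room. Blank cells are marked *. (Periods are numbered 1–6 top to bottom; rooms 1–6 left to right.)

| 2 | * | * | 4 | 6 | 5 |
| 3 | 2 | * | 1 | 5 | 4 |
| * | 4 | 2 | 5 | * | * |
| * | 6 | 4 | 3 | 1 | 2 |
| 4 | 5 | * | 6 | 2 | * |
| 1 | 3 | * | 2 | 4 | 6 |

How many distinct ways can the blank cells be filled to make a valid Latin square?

1

Period 1, room 2: eliminating its period and room leaves {1}.
Period 1, room 3: eliminating its period and room leaves {3, 1}.
Period 2, room 3: eliminating its period and room leaves {6}.
Period 3, room 1: eliminating its period and room leaves {6}.
Period 3, room 5: eliminating its period and room leaves {3}.
Period 3, room 6: eliminating its period and room leaves {3, 1}.
Period 4, room 1: eliminating its period and room leaves {5}.
Period 5, room 3: eliminating its period and room leaves {3, 1}.
Period 5, room 6: eliminating its period and room leaves {3, 1}.
Period 6, room 3: eliminating its period and room leaves {5}.
Only one assignment across all blanks avoids any period or room repeat, giving 1 completion.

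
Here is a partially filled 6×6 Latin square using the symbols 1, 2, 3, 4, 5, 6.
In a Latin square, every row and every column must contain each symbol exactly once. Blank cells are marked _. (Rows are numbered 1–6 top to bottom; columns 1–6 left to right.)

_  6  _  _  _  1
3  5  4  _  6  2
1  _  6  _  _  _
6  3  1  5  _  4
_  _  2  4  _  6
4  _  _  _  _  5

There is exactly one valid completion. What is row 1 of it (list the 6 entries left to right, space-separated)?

Row 2, column 4: row 2 has {2, 3, 4, 5, 6} and column 4 has {4, 5}, leaving only 1.
Row 3, column 6: row 3 has {1, 6} and column 6 has {1, 2, 4, 5, 6}, leaving only 3.
Row 3, column 4: row 3 has {1, 3, 6} and column 4 has {1, 4, 5}, leaving only 2.
Row 1, column 4: row 1 has {1, 6} and column 4 has {1, 2, 4, 5}, leaving only 3.
Row 1, column 3: row 1 has {1, 3, 6} and column 3 has {1, 2, 4, 6}, leaving only 5.
Row 1, column 1: row 1 has {1, 3, 5, 6} and column 1 has {1, 3, 4, 6}, leaving only 2.
Row 1, column 5: row 1 has {1, 2, 3, 5, 6} and column 5 has {6}, leaving only 4.
So row 1 reads: 2 6 5 3 4 1.

2 6 5 3 4 1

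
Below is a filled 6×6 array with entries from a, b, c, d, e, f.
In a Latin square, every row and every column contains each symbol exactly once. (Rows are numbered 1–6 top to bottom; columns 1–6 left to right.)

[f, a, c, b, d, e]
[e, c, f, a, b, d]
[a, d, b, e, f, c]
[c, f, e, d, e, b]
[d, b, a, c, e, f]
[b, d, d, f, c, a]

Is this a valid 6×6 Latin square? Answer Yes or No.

Row 6 contains d twice (at columns 2 and 3); row 4 is also not a permutation.

No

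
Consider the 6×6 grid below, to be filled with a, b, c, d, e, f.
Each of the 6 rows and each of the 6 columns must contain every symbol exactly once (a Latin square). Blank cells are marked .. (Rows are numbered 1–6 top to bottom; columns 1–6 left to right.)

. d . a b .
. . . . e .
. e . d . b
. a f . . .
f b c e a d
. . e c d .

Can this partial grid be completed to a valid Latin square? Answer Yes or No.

Row 1, column 3: row 1 together with column 3 already contain {a, b, c, d, e, f} — every symbol — so nothing can go there. The grid has no valid completion.

No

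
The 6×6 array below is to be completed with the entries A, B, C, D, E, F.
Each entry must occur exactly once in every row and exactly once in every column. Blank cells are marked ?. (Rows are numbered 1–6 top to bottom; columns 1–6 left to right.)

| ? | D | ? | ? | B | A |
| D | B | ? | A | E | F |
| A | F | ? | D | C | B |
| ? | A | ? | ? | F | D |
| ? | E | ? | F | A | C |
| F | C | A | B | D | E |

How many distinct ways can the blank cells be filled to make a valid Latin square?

2

Row 1, column 1: eliminating its row and column leaves {C, E}.
Row 1, column 3: eliminating its row and column leaves {C, E, F}.
Row 1, column 4: eliminating its row and column leaves {C, E}.
Row 2, column 3: eliminating its row and column leaves {C}.
Row 3, column 3: eliminating its row and column leaves {E}.
Row 4, column 1: eliminating its row and column leaves {B, C, E}.
Row 4, column 3: eliminating its row and column leaves {B, C, E}.
Row 4, column 4: eliminating its row and column leaves {C, E}.
Row 5, column 1: eliminating its row and column leaves {B}.
Row 5, column 3: eliminating its row and column leaves {B, D}.
Enumerating the assignments across these blanks that avoid any row or column repeat gives 2 completions.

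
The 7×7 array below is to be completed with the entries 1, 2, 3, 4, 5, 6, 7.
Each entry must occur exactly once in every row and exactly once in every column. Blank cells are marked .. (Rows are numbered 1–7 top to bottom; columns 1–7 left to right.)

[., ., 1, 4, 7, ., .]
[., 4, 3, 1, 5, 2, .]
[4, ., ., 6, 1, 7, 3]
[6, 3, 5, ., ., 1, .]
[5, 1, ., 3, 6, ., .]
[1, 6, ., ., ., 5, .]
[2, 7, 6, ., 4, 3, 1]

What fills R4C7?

4

Row 1, column 1: row 1 has {1, 4, 7} and column 1 has {1, 2, 4, 5, 6}, leaving only 3.
Row 1, column 6: row 1 has {1, 3, 4, 7} and column 6 has {1, 2, 3, 5, 7}, leaving only 6.
Row 2, column 1: row 2 has {1, 2, 3, 4, 5} and column 1 has {1, 2, 3, 4, 5, 6}, leaving only 7.
Row 2, column 7: row 2 has {1, 2, 3, 4, 5, 7} and column 7 has {1, 3}, leaving only 6.
Row 3, column 3: row 3 has {1, 3, 4, 6, 7} and column 3 has {1, 3, 5, 6}, leaving only 2.
Row 3, column 2: row 3 has {1, 2, 3, 4, 6, 7} and column 2 has {1, 3, 4, 6, 7}, leaving only 5.
Row 1, column 2: row 1 has {1, 3, 4, 6, 7} and column 2 has {1, 3, 4, 5, 6, 7}, leaving only 2.
Row 1, column 7: row 1 has {1, 2, 3, 4, 6, 7} and column 7 has {1, 3, 6}, leaving only 5.
Row 4, column 5: row 4 has {1, 3, 5, 6} and column 5 has {1, 4, 5, 6, 7}, leaving only 2.
Row 4, column 4: row 4 has {1, 2, 3, 5, 6} and column 4 has {1, 3, 4, 6}, leaving only 7.
Row 4 already has {1, 2, 3, 5, 6, 7} and column 7 already has {1, 3, 5, 6}, so row 4, column 7 must be 4.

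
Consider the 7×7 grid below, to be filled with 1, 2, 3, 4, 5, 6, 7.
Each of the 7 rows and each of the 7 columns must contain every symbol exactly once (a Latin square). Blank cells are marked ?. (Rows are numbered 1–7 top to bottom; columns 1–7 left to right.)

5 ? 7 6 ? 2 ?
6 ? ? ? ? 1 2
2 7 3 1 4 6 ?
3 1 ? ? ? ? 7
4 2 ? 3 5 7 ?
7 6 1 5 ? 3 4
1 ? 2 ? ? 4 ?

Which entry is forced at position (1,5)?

Row 3, column 7: row 3 has {1, 2, 3, 4, 6, 7} and column 7 has {2, 4, 7}, leaving only 5.
Row 4, column 6: row 4 has {1, 3, 7} and column 6 has {1, 2, 3, 4, 6, 7}, leaving only 5.
Row 5, column 3: row 5 has {2, 3, 4, 5, 7} and column 3 has {1, 2, 3, 7}, leaving only 6.
Row 4, column 3: row 4 has {1, 3, 5, 7} and column 3 has {1, 2, 3, 6, 7}, leaving only 4.
Row 2, column 3: row 2 has {1, 2, 6} and column 3 has {1, 2, 3, 4, 6, 7}, leaving only 5.
Row 4, column 4: row 4 has {1, 3, 4, 5, 7} and column 4 has {1, 3, 5, 6}, leaving only 2.
Row 4, column 5: row 4 has {1, 2, 3, 4, 5, 7} and column 5 has {4, 5}, leaving only 6.
Row 5, column 7: row 5 has {2, 3, 4, 5, 6, 7} and column 7 has {2, 4, 5, 7}, leaving only 1.
Row 1, column 7: row 1 has {2, 5, 6, 7} and column 7 has {1, 2, 4, 5, 7}, leaving only 3.
Row 1 already has {2, 3, 5, 6, 7} and column 5 already has {4, 5, 6}, so row 1, column 5 must be 1.

1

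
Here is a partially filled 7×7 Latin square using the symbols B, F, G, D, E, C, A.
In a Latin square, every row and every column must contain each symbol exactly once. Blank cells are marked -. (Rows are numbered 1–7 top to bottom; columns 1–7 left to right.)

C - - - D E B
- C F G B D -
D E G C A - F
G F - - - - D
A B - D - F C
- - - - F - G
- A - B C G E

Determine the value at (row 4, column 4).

Row 1, column 2: row 1 has {B, D, E, C} and column 2 has {B, F, E, C, A}, leaving only G.
Row 1, column 3: row 1 has {B, G, D, E, C} and column 3 has {F, G}, leaving only A.
Row 1, column 4: row 1 has {B, G, D, E, C, A} and column 4 has {B, G, D, C}, leaving only F.
Row 2, column 1: row 2 has {B, F, G, D, C} and column 1 has {G, D, C, A}, leaving only E.
Row 2, column 7: row 2 has {B, F, G, D, E, C} and column 7 has {B, F, G, D, E, C}, leaving only A.
Row 3, column 6: row 3 has {F, G, D, E, C, A} and column 6 has {F, G, D, E}, leaving only B.
Row 4, column 5: row 4 has {F, G, D} and column 5 has {B, F, D, C, A}, leaving only E.
Row 4 already has {F, G, D, E} and column 4 already has {B, F, G, D, C}, so row 4, column 4 must be A.

A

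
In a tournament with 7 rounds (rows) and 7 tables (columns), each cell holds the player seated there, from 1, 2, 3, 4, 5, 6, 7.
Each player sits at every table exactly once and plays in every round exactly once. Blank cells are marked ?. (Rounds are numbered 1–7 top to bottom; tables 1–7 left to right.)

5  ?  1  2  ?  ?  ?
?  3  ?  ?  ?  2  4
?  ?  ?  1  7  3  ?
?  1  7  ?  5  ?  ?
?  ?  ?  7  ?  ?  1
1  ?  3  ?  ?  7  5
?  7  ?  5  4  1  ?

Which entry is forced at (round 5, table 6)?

5

Round 2, table 4: round 2 has {2, 3, 4} and table 4 has {1, 2, 5, 7}, leaving only 6.
Round 2, table 1: round 2 has {2, 3, 4, 6} and table 1 has {1, 5}, leaving only 7.
Round 2, table 3: round 2 has {2, 3, 4, 6, 7} and table 3 has {1, 3, 7}, leaving only 5.
Round 2, table 5: round 2 has {2, 3, 4, 5, 6, 7} and table 5 has {4, 5, 7}, leaving only 1.
Round 6, table 4: round 6 has {1, 3, 5, 7} and table 4 has {1, 2, 5, 6, 7}, leaving only 4.
Round 4, table 4: round 4 has {1, 5, 7} and table 4 has {1, 2, 4, 5, 6, 7}, leaving only 3.
Round 5, table 6 is narrowed to {4, 5, 6}.
If it were 4, then round 4, table 6 would be left with no valid symbol.
If it were 6, then round 4, table 6 would be left with no valid symbol.
So round 5, table 6 must be 5.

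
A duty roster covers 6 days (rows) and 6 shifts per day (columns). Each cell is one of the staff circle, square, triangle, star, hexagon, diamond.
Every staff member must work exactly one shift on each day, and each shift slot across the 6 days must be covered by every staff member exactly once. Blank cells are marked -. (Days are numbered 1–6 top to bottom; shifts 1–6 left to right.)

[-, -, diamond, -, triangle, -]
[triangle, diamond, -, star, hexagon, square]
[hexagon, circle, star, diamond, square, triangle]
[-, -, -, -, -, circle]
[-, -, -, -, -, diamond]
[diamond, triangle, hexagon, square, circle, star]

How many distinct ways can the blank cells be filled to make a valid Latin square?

Day 1, shift 1: eliminating its day and shift leaves {circle, square, star}.
Day 1, shift 2: eliminating its day and shift leaves {square, star, hexagon}.
Day 1, shift 4: eliminating its day and shift leaves {circle, hexagon}.
Day 1, shift 6: eliminating its day and shift leaves {hexagon}.
Day 2, shift 3: eliminating its day and shift leaves {circle}.
Day 4, shift 1: eliminating its day and shift leaves {square, star}.
Day 4, shift 2: eliminating its day and shift leaves {square, star, hexagon}.
Day 4, shift 3: eliminating its day and shift leaves {square, triangle}.
Day 4, shift 4: eliminating its day and shift leaves {triangle, hexagon}.
Day 4, shift 5: eliminating its day and shift leaves {star, diamond}.
Day 5, shift 1: eliminating its day and shift leaves {circle, square, star}.
Day 5, shift 2: eliminating its day and shift leaves {square, star, hexagon}.
Day 5, shift 3: eliminating its day and shift leaves {circle, square, triangle}.
Day 5, shift 4: eliminating its day and shift leaves {circle, triangle, hexagon}.
Day 5, shift 5: eliminating its day and shift leaves {star}.
Enumerating the assignments across these blanks that avoid any day or shift repeat gives 3 completions.

3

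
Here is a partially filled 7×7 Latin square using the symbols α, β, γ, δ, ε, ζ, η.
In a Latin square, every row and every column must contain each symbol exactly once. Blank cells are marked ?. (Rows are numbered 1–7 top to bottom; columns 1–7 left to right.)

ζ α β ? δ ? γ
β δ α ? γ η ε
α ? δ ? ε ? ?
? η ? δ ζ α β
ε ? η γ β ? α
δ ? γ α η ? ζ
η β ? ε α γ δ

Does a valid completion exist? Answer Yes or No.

Yes

No row or column among the givens repeats a symbol, and propagating forced cells runs into no contradiction.
One valid completion exists (for instance, ζ α β η δ ε γ / β δ α ζ γ η ε / α γ δ β ε ζ η / γ η ε δ ζ α β / ε ζ η γ β δ α / δ ε γ α η β ζ / η β ζ ε α γ δ).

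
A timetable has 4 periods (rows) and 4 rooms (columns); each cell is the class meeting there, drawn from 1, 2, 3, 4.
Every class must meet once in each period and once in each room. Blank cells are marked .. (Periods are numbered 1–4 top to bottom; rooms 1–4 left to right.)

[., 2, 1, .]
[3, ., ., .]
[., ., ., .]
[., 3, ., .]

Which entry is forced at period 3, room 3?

Period 1, room 1: period 1 has {1, 2} and room 1 has {3}, leaving only 4.
Period 1, room 4: period 1 has {1, 2, 4} and room 4 has {}, leaving only 3.
Period 3, room 3 is narrowed to {2, 3, 4}.
If it were 2, then period 4, room 3 would be left with no valid symbol.
If it were 4, then period 4, room 3 would be left with no valid symbol.
So period 3, room 3 must be 3.

3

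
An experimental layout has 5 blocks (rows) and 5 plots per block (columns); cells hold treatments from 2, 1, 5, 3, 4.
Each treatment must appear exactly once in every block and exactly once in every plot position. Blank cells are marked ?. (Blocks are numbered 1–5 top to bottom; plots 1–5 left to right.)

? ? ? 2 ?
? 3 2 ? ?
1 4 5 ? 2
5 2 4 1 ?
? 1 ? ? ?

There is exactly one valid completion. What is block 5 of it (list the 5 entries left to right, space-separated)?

Block 5, plot 3: block 5 has {1} and plot 3 has {2, 5, 4}, leaving only 3.
Block 1, plot 2: block 1 has {2} and plot 2 has {2, 1, 3, 4}, leaving only 5.
Block 1, plot 3: block 1 has {2, 5} and plot 3 has {2, 5, 3, 4}, leaving only 1.
Block 2, plot 1: block 2 has {2, 3} and plot 1 has {1, 5}, leaving only 4.
Block 5, plot 1: block 5 has {1, 3} and plot 1 has {1, 5, 4}, leaving only 2.
Block 1, plot 1: block 1 has {2, 1, 5} and plot 1 has {2, 1, 5, 4}, leaving only 3.
Block 1, plot 5: block 1 has {2, 1, 5, 3} and plot 5 has {2}, leaving only 4.
Block 5, plot 5: block 5 has {2, 1, 3} and plot 5 has {2, 4}, leaving only 5.
Block 5, plot 4: block 5 has {2, 1, 5, 3} and plot 4 has {2, 1}, leaving only 4.
So block 5 reads: 2 1 3 4 5.

2 1 3 4 5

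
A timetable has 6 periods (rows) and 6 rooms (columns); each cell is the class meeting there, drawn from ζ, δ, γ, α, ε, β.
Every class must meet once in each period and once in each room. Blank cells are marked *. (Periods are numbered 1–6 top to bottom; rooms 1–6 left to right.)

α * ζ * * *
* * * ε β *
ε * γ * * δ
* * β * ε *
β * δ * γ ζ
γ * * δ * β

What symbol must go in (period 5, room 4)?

α

Period 5 already has {ζ, δ, γ, β} and room 4 already has {δ, ε}, so period 5, room 4 must be α.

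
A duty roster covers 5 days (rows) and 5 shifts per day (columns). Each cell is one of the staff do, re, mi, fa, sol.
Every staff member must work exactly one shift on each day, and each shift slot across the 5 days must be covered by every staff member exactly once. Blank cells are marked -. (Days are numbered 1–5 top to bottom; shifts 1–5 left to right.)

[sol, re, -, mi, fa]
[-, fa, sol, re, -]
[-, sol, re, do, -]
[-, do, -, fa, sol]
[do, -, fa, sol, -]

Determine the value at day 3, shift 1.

fa

Day 1, shift 3: day 1 has {re, mi, fa, sol} and shift 3 has {re, fa, sol}, leaving only do.
Day 2, shift 1: day 2 has {re, fa, sol} and shift 1 has {do, sol}, leaving only mi.
Day 3 already has {do, re, sol} and shift 1 already has {do, mi, sol}, so day 3, shift 1 must be fa.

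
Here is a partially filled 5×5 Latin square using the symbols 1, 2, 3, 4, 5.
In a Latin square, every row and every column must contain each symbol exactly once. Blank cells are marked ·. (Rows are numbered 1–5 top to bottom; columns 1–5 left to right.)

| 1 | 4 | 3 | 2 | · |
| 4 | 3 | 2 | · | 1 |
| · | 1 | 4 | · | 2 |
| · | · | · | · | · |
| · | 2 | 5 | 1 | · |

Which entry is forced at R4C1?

2

Row 1, column 5: row 1 has {1, 2, 3, 4} and column 5 has {1, 2}, leaving only 5.
Row 2, column 4: row 2 has {1, 2, 3, 4} and column 4 has {1, 2}, leaving only 5.
Row 3, column 4: row 3 has {1, 2, 4} and column 4 has {1, 2, 5}, leaving only 3.
Row 3, column 1: row 3 has {1, 2, 3, 4} and column 1 has {1, 4}, leaving only 5.
Row 4, column 2: row 4 has {} and column 2 has {1, 2, 3, 4}, leaving only 5.
Row 4, column 3: row 4 has {5} and column 3 has {2, 3, 4, 5}, leaving only 1.
Row 4, column 4: row 4 has {1, 5} and column 4 has {1, 2, 3, 5}, leaving only 4.
Row 4, column 5: row 4 has {1, 4, 5} and column 5 has {1, 2, 5}, leaving only 3.
Row 4 already has {1, 3, 4, 5} and column 1 already has {1, 4, 5}, so row 4, column 1 must be 2.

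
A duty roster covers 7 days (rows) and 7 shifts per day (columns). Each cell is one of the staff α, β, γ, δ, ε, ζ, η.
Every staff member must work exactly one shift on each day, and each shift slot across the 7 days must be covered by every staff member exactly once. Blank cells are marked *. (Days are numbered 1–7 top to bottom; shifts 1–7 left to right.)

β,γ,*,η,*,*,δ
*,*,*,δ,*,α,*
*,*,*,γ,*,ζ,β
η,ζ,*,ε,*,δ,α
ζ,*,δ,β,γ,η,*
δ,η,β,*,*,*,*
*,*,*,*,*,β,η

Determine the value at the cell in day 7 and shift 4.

Day 1, shift 6: day 1 has {β, γ, δ, η} and shift 6 has {α, β, δ, ζ, η}, leaving only ε.
Day 4, shift 3: day 4 has {α, δ, ε, ζ, η} and shift 3 has {β, δ}, leaving only γ.
Day 4, shift 5: day 4 has {α, γ, δ, ε, ζ, η} and shift 5 has {γ}, leaving only β.
Day 5, shift 7: day 5 has {β, γ, δ, ζ, η} and shift 7 has {α, β, δ, η}, leaving only ε.
Day 5, shift 2: day 5 has {β, γ, δ, ε, ζ, η} and shift 2 has {γ, ζ, η}, leaving only α.
Day 6, shift 6: day 6 has {β, δ, η} and shift 6 has {α, β, δ, ε, ζ, η}, leaving only γ.
Day 6, shift 7: day 6 has {β, γ, δ, η} and shift 7 has {α, β, δ, ε, η}, leaving only ζ.
Day 2, shift 7: day 2 has {α, δ} and shift 7 has {α, β, δ, ε, ζ, η}, leaving only γ.
Day 2, shift 1: day 2 has {α, γ, δ} and shift 1 has {β, δ, ζ, η}, leaving only ε.
Day 2, shift 2: day 2 has {α, γ, δ, ε} and shift 2 has {α, γ, ζ, η}, leaving only β.
Day 3, shift 1: day 3 has {β, γ, ζ} and shift 1 has {β, δ, ε, ζ, η}, leaving only α.
Day 6, shift 4: day 6 has {β, γ, δ, ζ, η} and shift 4 has {β, γ, δ, ε, η}, leaving only α.
Day 7 already has {β, η} and shift 4 already has {α, β, γ, δ, ε, η}, so day 7, shift 4 must be ζ.

ζ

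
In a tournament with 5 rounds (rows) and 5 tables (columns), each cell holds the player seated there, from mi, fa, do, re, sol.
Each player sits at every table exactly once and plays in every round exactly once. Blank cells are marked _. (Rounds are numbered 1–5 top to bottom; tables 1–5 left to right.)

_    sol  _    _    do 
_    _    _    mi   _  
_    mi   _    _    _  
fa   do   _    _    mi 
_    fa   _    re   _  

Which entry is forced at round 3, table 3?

fa

Round 1, table 4: round 1 has {do, sol} and table 4 has {mi, re}, leaving only fa.
Round 2, table 2: round 2 has {mi} and table 2 has {mi, fa, do, sol}, leaving only re.
Round 4, table 4: round 4 has {mi, fa, do} and table 4 has {mi, fa, re}, leaving only sol.
Round 3, table 4: round 3 has {mi} and table 4 has {mi, fa, re, sol}, leaving only do.
Round 4, table 3: round 4 has {mi, fa, do, sol} and table 3 has {}, leaving only re.
Round 1, table 3: round 1 has {fa, do, sol} and table 3 has {re}, leaving only mi.
Round 1, table 1: round 1 has {mi, fa, do, sol} and table 1 has {fa}, leaving only re.
Round 3, table 1: round 3 has {mi, do} and table 1 has {fa, re}, leaving only sol.
Round 3 already has {mi, do, sol} and table 3 already has {mi, re}, so round 3, table 3 must be fa.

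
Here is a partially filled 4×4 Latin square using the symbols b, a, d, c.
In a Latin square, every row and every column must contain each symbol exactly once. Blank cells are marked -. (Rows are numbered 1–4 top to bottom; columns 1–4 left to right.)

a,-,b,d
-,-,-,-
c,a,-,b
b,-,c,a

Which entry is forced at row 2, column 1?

d

Row 2 already has {} and column 1 already has {b, a, c}, so row 2, column 1 must be d.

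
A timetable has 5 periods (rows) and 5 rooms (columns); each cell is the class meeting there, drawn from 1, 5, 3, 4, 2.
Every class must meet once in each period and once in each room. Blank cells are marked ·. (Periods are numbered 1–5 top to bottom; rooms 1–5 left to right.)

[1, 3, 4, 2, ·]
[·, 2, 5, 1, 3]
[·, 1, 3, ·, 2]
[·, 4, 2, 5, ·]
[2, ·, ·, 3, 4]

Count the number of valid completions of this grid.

1

Period 1, room 5: eliminating its period and room leaves {5}.
Period 2, room 1: eliminating its period and room leaves {4}.
Period 3, room 1: eliminating its period and room leaves {5, 4}.
Period 3, room 4: eliminating its period and room leaves {4}.
Period 4, room 1: eliminating its period and room leaves {3}.
Period 4, room 5: eliminating its period and room leaves {1}.
Period 5, room 2: eliminating its period and room leaves {5}.
Period 5, room 3: eliminating its period and room leaves {1}.
Only one assignment across all blanks avoids any period or room repeat, giving 1 completion.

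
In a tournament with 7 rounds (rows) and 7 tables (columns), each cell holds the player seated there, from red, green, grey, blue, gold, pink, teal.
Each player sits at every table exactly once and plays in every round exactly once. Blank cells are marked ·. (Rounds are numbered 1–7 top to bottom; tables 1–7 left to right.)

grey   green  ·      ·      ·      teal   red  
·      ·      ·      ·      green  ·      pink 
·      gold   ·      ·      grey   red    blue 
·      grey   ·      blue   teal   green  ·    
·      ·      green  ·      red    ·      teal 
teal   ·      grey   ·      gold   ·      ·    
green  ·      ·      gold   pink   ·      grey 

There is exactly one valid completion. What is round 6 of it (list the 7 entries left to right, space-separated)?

teal blue grey red gold pink green

Round 6, table 7: round 6 has {grey, gold, teal} and table 7 has {red, grey, blue, pink, teal}, leaving only green.
Round 1, table 4: round 1 has {red, green, grey, teal} and table 4 has {blue, gold}, leaving only pink.
Round 6, table 4: round 6 has {green, grey, gold, teal} and table 4 has {blue, gold, pink}, leaving only red.
Round 1, table 5: round 1 has {red, green, grey, pink, teal} and table 5 has {red, green, grey, gold, pink, teal}, leaving only blue.
Round 1, table 3: round 1 has {red, green, grey, blue, pink, teal} and table 3 has {green, grey}, leaving only gold.
Round 3, table 1: round 3 has {red, grey, blue, gold} and table 1 has {green, grey, teal}, leaving only pink.
Round 3, table 3: round 3 has {red, grey, blue, gold, pink} and table 3 has {green, grey, gold}, leaving only teal.
Round 3, table 4: round 3 has {red, grey, blue, gold, pink, teal} and table 4 has {red, blue, gold, pink}, leaving only green.
Round 4, table 7: round 4 has {green, grey, blue, teal} and table 7 has {red, green, grey, blue, pink, teal}, leaving only gold.
Round 4, table 1: round 4 has {green, grey, blue, gold, teal} and table 1 has {green, grey, pink, teal}, leaving only red.
Round 4, table 3: round 4 has {red, green, grey, blue, gold, teal} and table 3 has {green, grey, gold, teal}, leaving only pink.
Round 5, table 4: round 5 has {red, green, teal} and table 4 has {red, green, blue, gold, pink}, leaving only grey.
Round 2, table 4: round 2 has {green, pink} and table 4 has {red, green, grey, blue, gold, pink}, leaving only teal.
Round 7, table 6: round 7 has {green, grey, gold, pink} and table 6 has {red, green, teal}, leaving only blue.
Round 6, table 6: round 6 has {red, green, grey, gold, teal} and table 6 has {red, green, blue, teal}, leaving only pink.
Round 6, table 2: round 6 has {red, green, grey, gold, pink, teal} and table 2 has {green, grey, gold}, leaving only blue.
So round 6 reads: teal blue grey red gold pink green.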